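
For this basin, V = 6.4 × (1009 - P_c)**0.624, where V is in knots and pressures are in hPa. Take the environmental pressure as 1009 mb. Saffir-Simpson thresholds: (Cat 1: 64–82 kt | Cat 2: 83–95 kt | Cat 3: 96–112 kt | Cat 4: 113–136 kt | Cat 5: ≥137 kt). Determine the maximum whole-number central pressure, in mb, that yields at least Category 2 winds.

Category 2 begins at V = 83 kt.
Required ΔP = (83/6.4)^(1/0.624) = 12.969^1.603 ≈ 60.74 mb.
P_c ≤ 1009 − 60.74 = 948.26, so the highest integer P_c is 948 mb.

948 mb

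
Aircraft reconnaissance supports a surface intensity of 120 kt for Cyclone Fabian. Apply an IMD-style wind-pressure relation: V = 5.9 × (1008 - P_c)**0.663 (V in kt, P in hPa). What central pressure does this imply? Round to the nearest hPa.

ΔP = (V / 5.9)^(1/0.663) = (120/5.9)^1.508.
120/5.9 = 20.339; 20.339^1.508 ≈ 94.05 hPa.
P_c = 1008 − 94.05 = 913.95 ≈ 914 hPa.

914 hPa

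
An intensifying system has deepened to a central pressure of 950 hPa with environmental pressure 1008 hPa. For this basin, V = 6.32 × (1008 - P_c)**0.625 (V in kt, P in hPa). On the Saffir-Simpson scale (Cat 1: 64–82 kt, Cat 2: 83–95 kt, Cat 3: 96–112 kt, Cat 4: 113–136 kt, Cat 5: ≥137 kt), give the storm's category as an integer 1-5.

1

ΔP = 1008 − 950 = 58 hPa.
V ≈ 6.32 × 58^0.625 = 6.32 × 12.65 ≈ 80 kt.
80 kt falls in the Category 1 band.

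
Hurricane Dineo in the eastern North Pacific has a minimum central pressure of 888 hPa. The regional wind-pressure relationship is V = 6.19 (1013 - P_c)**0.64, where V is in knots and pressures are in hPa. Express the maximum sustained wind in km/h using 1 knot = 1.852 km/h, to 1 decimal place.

ΔP = 1013 − 888 = 125 hPa.
V ≈ 6.19 × 125^0.64 = 6.19 × 21.980 ≈ 136.055 kt.
136.055 × 1.852 ≈ 251.97 km/h → 252.0 km/h.

252.0 km/h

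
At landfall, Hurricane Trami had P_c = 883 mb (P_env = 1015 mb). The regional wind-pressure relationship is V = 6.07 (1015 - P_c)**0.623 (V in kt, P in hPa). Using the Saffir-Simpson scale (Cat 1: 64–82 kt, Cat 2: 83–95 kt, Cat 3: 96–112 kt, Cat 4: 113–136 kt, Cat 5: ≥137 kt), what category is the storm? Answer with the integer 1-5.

ΔP = 1015 − 883 = 132 mb.
V ≈ 6.07 × 132^0.623 = 6.07 × 20.95 ≈ 127 kt.
127 kt falls in the Category 4 band.

4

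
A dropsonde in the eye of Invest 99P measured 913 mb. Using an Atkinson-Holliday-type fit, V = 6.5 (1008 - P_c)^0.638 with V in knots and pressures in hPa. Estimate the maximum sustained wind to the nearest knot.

119 kt

ΔP = 1008 − 913 = 95 mb.
95^0.638 ≈ 18.272.
V ≈ 6.5 × 18.272 ≈ 118.8 kt.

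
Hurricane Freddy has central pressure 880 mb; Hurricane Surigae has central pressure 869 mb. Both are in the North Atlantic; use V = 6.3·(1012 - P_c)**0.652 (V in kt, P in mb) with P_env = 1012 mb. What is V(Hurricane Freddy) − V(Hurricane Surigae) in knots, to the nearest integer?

Hurricane Freddy: ΔP = 132; V ≈ 6.3 × 132^0.652 ≈ 152.04 kt.
Hurricane Surigae: ΔP = 143; V ≈ 6.3 × 143^0.652 ≈ 160.18 kt.
Difference ≈ 152.04 − 160.18 = -8.14 → -8 kt.

-8 kt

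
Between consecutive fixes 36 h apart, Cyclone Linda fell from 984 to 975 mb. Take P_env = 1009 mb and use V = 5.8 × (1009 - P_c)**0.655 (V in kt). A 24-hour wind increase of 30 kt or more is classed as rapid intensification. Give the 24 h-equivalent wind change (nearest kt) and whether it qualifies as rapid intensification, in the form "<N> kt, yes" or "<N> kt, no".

V₁: ΔP = 25, V ≈ 5.8 × 25^0.655 ≈ 47.76 kt.
V₂: ΔP = 34, V ≈ 5.8 × 34^0.655 ≈ 58.42 kt.
ΔV over 36 h = 10.66 kt → 24 h equivalent = 10.66 × 24/36 ≈ 7.11 kt.
7 kt < 30 kt ⇒ not rapid intensification.

7 kt, no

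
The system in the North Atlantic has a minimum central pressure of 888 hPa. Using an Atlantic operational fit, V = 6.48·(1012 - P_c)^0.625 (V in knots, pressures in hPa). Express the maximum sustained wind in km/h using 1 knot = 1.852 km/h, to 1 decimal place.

244.1 km/h

ΔP = 1012 − 888 = 124 hPa.
V ≈ 6.48 × 124^0.625 = 6.48 × 20.342 ≈ 131.815 kt.
131.815 × 1.852 ≈ 244.12 km/h → 244.1 km/h.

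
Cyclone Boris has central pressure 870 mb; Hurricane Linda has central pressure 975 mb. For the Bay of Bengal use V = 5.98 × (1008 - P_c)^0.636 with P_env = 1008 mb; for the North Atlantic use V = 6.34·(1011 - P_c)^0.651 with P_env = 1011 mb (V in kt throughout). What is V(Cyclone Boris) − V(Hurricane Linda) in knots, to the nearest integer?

Cyclone Boris: ΔP = 138; V ≈ 5.98 × 138^0.636 ≈ 137.30 kt.
Hurricane Linda: ΔP = 36; V ≈ 6.34 × 36^0.651 ≈ 65.35 kt.
Difference ≈ 137.30 − 65.35 = 71.95 → 72 kt.

72 kt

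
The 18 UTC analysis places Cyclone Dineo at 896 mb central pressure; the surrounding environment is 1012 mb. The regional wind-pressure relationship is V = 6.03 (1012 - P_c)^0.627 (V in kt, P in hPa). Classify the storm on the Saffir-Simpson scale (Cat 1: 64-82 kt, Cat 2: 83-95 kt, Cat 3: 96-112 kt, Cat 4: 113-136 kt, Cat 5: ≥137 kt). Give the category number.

4

ΔP = 1012 − 896 = 116 mb.
V ≈ 6.03 × 116^0.627 = 6.03 × 19.70 ≈ 119 kt.
119 kt falls in the Category 4 band.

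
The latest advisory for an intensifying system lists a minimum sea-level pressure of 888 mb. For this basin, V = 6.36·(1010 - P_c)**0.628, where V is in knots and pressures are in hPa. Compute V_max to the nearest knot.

130 kt

ΔP = 1010 − 888 = 122 mb.
122^0.628 ≈ 20.428.
V ≈ 6.36 × 20.428 ≈ 129.9 kt.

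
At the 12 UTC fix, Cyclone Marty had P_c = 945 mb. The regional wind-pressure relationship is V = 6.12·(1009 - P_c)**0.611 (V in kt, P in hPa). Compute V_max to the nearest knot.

ΔP = 1009 − 945 = 64 mb.
64^0.611 ≈ 12.693.
V ≈ 6.12 × 12.693 ≈ 77.7 kt.

78 kt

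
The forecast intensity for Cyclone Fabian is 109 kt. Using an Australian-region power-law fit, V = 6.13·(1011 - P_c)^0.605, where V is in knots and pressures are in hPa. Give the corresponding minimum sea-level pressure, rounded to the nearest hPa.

ΔP = (V / 6.13)^(1/0.605) = (109/6.13)^1.653.
109/6.13 = 17.781; 17.781^1.653 ≈ 116.43 hPa.
P_c = 1011 − 116.43 = 894.57 ≈ 895 hPa.

895 hPa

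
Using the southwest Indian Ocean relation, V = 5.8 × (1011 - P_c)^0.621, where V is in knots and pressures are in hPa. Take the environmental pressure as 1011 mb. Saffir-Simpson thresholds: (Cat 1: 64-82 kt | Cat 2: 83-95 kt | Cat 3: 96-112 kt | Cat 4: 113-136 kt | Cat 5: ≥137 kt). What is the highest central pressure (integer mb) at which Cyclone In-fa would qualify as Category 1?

963 mb

Category 1 begins at V = 64 kt.
Required ΔP = (64/5.8)^(1/0.621) = 11.034^1.610 ≈ 47.77 mb.
P_c ≤ 1011 − 47.77 = 963.23, so the highest integer P_c is 963 mb.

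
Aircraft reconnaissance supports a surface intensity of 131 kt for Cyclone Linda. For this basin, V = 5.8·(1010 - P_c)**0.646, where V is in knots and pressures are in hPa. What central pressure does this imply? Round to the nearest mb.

885 mb

ΔP = (V / 5.8)^(1/0.646) = (131/5.8)^1.548.
131/5.8 = 22.586; 22.586^1.548 ≈ 124.66 mb.
P_c = 1010 − 124.66 = 885.34 ≈ 885 mb.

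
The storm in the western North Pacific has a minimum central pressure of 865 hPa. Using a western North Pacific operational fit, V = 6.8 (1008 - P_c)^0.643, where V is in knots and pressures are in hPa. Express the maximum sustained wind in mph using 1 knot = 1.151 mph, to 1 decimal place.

190.3 mph

ΔP = 1008 − 865 = 143 hPa.
V ≈ 6.8 × 143^0.643 = 6.8 × 24.315 ≈ 165.345 kt.
165.345 × 1.151 ≈ 190.31 mph → 190.3 mph.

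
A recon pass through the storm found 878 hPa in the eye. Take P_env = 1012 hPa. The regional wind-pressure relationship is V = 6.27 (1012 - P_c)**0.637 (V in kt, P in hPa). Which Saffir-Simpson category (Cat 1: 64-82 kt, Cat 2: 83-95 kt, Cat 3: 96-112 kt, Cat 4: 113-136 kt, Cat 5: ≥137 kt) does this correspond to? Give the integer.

5

ΔP = 1012 − 878 = 134 hPa.
V ≈ 6.27 × 134^0.637 = 6.27 × 22.64 ≈ 142 kt.
142 kt falls in the Category 5 band.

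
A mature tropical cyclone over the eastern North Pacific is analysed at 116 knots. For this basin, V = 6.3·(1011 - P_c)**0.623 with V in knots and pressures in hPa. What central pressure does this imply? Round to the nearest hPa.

ΔP = (V / 6.3)^(1/0.623) = (116/6.3)^1.605.
116/6.3 = 18.413; 18.413^1.605 ≈ 107.32 hPa.
P_c = 1011 − 107.32 = 903.68 ≈ 904 hPa.

904 hPa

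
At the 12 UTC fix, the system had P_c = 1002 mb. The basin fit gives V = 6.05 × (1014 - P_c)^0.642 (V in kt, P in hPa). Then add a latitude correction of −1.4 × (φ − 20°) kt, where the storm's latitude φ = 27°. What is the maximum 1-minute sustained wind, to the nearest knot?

20 kt

ΔP = 1014 − 1002 = 12 mb.
12^0.642 ≈ 4.930.
V ≈ 6.05 × 4.930 ≈ 29.8 kt.
Latitude correction: −1.4 × (27 − 20) = -9.8 kt.
Corrected V ≈ 20 kt → 20 kt.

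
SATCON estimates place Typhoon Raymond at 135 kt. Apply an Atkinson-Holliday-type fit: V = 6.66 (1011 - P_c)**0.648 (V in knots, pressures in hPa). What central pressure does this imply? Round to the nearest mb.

ΔP = (V / 6.66)^(1/0.648) = (135/6.66)^1.543.
135/6.66 = 20.270; 20.270^1.543 ≈ 103.93 mb.
P_c = 1011 − 103.93 = 907.07 ≈ 907 mb.

907 mb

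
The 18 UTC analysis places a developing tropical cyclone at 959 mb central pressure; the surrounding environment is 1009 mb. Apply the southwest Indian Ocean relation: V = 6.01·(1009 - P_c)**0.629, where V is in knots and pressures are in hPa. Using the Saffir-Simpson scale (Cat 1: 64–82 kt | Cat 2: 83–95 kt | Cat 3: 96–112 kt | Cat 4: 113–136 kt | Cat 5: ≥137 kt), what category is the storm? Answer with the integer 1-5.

1

ΔP = 1009 − 959 = 50 mb.
V ≈ 6.01 × 50^0.629 = 6.01 × 11.71 ≈ 70 kt.
70 kt falls in the Category 1 band.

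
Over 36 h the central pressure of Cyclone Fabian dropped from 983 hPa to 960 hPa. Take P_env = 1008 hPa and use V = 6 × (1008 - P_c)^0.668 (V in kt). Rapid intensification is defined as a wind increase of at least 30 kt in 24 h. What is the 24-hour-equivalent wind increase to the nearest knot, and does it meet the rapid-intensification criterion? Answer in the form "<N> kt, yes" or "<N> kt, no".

V₁: ΔP = 25, V ≈ 6 × 25^0.668 ≈ 51.52 kt.
V₂: ΔP = 48, V ≈ 6 × 48^0.668 ≈ 79.66 kt.
ΔV over 36 h = 28.14 kt → 24 h equivalent = 28.14 × 24/36 ≈ 18.76 kt.
19 kt < 30 kt ⇒ not rapid intensification.

19 kt, no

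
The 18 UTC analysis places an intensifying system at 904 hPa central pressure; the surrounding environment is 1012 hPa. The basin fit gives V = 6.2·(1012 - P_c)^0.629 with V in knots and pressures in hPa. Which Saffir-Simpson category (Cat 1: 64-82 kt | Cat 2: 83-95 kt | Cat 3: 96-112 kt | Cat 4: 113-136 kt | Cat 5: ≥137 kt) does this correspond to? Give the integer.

ΔP = 1012 − 904 = 108 hPa.
V ≈ 6.2 × 108^0.629 = 6.2 × 19.01 ≈ 118 kt.
118 kt falls in the Category 4 band.

4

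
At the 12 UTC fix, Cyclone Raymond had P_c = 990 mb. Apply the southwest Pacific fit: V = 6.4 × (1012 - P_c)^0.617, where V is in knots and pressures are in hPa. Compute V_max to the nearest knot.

43 kt

ΔP = 1012 − 990 = 22 mb.
22^0.617 ≈ 6.734.
V ≈ 6.4 × 6.734 ≈ 43.1 kt.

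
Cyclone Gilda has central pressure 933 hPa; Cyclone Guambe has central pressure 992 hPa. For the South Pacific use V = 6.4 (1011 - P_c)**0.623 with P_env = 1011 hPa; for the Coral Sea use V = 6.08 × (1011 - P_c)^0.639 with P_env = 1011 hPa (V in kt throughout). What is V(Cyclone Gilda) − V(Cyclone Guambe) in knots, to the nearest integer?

57 kt

Cyclone Gilda: ΔP = 78; V ≈ 6.4 × 78^0.623 ≈ 96.60 kt.
Cyclone Guambe: ΔP = 19; V ≈ 6.08 × 19^0.639 ≈ 39.90 kt.
Difference ≈ 96.60 − 39.90 = 56.70 → 57 kt.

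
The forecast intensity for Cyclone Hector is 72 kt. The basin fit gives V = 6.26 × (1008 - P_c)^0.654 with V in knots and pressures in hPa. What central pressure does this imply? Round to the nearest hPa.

ΔP = (V / 6.26)^(1/0.654) = (72/6.26)^1.529.
72/6.26 = 11.502; 11.502^1.529 ≈ 41.87 hPa.
P_c = 1008 − 41.87 = 966.13 ≈ 966 hPa.

966 hPa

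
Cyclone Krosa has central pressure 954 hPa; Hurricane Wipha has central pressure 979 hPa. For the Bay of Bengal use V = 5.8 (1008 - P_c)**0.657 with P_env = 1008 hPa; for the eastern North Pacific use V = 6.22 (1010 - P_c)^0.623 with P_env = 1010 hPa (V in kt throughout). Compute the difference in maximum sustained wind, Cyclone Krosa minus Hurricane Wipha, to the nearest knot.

27 kt

Cyclone Krosa: ΔP = 54; V ≈ 5.8 × 54^0.657 ≈ 79.73 kt.
Hurricane Wipha: ΔP = 31; V ≈ 6.22 × 31^0.623 ≈ 52.83 kt.
Difference ≈ 79.73 − 52.83 = 26.90 → 27 kt.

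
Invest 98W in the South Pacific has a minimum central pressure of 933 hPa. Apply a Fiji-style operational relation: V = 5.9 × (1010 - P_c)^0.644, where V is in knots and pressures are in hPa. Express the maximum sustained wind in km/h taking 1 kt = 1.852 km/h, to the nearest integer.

ΔP = 1010 − 933 = 77 hPa.
V ≈ 5.9 × 77^0.644 = 5.9 × 16.402 ≈ 96.773 kt.
96.773 × 1.852 ≈ 179.22 km/h → 179 km/h.

179 km/h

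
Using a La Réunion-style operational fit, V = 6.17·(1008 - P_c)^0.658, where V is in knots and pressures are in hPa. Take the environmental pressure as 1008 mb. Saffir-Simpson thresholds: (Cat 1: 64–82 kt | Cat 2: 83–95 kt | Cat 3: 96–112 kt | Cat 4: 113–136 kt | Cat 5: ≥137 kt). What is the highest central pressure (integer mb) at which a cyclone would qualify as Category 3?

Category 3 begins at V = 96 kt.
Required ΔP = (96/6.17)^(1/0.658) = 15.559^1.520 ≈ 64.79 mb.
P_c ≤ 1008 − 64.79 = 943.21, so the highest integer P_c is 943 mb.

943 mb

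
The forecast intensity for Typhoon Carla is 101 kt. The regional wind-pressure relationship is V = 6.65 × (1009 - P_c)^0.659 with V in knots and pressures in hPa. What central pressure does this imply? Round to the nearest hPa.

ΔP = (V / 6.65)^(1/0.659) = (101/6.65)^1.517.
101/6.65 = 15.188; 15.188^1.517 ≈ 62.07 hPa.
P_c = 1009 − 62.07 = 946.93 ≈ 947 hPa.

947 hPa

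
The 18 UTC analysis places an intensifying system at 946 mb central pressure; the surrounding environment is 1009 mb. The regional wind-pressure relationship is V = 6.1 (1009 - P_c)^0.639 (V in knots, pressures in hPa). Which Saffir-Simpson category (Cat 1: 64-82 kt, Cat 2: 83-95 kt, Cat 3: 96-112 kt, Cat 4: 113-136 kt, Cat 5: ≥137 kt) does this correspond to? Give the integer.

ΔP = 1009 − 946 = 63 mb.
V ≈ 6.1 × 63^0.639 = 6.1 × 14.12 ≈ 86 kt.
86 kt falls in the Category 2 band.

2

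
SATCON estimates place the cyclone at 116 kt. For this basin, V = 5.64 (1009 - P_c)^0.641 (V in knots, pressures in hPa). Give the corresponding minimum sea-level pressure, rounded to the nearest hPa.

ΔP = (V / 5.64)^(1/0.641) = (116/5.64)^1.560.
116/5.64 = 20.567; 20.567^1.560 ≈ 111.85 hPa.
P_c = 1009 − 111.85 = 897.15 ≈ 897 hPa.

897 hPa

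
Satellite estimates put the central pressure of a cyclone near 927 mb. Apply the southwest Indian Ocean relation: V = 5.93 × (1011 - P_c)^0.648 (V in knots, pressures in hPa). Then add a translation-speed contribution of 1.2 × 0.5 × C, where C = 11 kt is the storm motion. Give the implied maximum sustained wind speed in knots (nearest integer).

111 kt

ΔP = 1011 − 927 = 84 mb.
84^0.648 ≈ 17.658.
V ≈ 5.93 × 17.658 ≈ 104.7 kt.
Translation term: 1.2 × 0.5 × 11 = 6.6 kt.
Corrected V ≈ 111.3 kt → 111 kt.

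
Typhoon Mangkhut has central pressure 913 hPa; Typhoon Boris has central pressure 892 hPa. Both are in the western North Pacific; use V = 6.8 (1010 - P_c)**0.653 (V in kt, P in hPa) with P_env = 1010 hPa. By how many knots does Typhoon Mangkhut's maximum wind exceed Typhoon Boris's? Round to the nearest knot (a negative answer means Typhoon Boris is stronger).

-18 kt

Typhoon Mangkhut: ΔP = 97; V ≈ 6.8 × 97^0.653 ≈ 134.86 kt.
Typhoon Boris: ΔP = 118; V ≈ 6.8 × 118^0.653 ≈ 153.27 kt.
Difference ≈ 134.86 − 153.27 = -18.41 → -18 kt.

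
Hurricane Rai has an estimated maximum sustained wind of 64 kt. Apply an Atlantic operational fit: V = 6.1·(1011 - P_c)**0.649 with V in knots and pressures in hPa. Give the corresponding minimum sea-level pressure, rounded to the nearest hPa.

ΔP = (V / 6.1)^(1/0.649) = (64/6.1)^1.541.
64/6.1 = 10.492; 10.492^1.541 ≈ 37.41 hPa.
P_c = 1011 − 37.41 = 973.59 ≈ 974 hPa.

974 hPa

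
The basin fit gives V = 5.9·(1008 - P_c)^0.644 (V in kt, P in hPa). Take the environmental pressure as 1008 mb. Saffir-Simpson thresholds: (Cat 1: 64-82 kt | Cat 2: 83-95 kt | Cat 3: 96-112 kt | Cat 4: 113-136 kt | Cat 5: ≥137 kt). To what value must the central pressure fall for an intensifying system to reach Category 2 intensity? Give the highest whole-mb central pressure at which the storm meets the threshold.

947 mb

Category 2 begins at V = 83 kt.
Required ΔP = (83/5.9)^(1/0.644) = 14.068^1.553 ≈ 60.67 mb.
P_c ≤ 1008 − 60.67 = 947.33, so the highest integer P_c is 947 mb.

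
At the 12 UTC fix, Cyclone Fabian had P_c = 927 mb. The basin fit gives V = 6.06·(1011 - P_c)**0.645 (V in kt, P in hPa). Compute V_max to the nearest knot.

106 kt

ΔP = 1011 − 927 = 84 mb.
84^0.645 ≈ 17.424.
V ≈ 6.06 × 17.424 ≈ 105.6 kt.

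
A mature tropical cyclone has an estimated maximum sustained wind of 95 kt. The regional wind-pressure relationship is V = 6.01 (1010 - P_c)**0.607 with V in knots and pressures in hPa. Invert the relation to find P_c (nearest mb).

ΔP = (V / 6.01)^(1/0.607) = (95/6.01)^1.647.
95/6.01 = 15.807; 15.807^1.647 ≈ 94.41 mb.
P_c = 1010 − 94.41 = 915.59 ≈ 916 mb.

916 mb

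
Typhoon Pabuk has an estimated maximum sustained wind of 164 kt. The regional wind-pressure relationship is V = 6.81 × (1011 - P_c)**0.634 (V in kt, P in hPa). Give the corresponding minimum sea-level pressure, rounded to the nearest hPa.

860 hPa

ΔP = (V / 6.81)^(1/0.634) = (164/6.81)^1.577.
164/6.81 = 24.082; 24.082^1.577 ≈ 151.12 hPa.
P_c = 1011 − 151.12 = 859.88 ≈ 860 hPa.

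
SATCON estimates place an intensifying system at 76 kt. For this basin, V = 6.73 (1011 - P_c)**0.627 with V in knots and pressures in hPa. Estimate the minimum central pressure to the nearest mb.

ΔP = (V / 6.73)^(1/0.627) = (76/6.73)^1.595.
76/6.73 = 11.293; 11.293^1.595 ≈ 47.76 mb.
P_c = 1011 − 47.76 = 963.24 ≈ 963 mb.

963 mb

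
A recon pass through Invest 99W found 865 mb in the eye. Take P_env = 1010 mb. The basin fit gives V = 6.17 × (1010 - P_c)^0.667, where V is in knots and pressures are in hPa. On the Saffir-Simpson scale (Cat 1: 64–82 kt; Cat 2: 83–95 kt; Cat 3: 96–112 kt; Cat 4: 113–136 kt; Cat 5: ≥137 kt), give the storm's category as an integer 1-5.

ΔP = 1010 − 865 = 145 mb.
V ≈ 6.17 × 145^0.667 = 6.17 × 27.65 ≈ 171 kt.
171 kt falls in the Category 5 band.

5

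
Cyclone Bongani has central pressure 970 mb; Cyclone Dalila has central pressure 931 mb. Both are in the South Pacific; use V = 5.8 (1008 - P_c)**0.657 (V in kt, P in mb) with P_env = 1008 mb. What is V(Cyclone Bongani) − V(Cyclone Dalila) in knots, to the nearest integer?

-37 kt

Cyclone Bongani: ΔP = 38; V ≈ 5.8 × 38^0.657 ≈ 63.29 kt.
Cyclone Dalila: ΔP = 77; V ≈ 5.8 × 77^0.657 ≈ 100.66 kt.
Difference ≈ 63.29 − 100.66 = -37.37 → -37 kt.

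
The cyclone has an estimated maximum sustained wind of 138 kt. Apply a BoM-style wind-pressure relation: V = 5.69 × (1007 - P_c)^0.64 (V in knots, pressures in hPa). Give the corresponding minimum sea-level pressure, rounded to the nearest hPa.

861 hPa

ΔP = (V / 5.69)^(1/0.64) = (138/5.69)^1.562.
138/5.69 = 24.253; 24.253^1.562 ≈ 145.78 hPa.
P_c = 1007 − 145.78 = 861.22 ≈ 861 hPa.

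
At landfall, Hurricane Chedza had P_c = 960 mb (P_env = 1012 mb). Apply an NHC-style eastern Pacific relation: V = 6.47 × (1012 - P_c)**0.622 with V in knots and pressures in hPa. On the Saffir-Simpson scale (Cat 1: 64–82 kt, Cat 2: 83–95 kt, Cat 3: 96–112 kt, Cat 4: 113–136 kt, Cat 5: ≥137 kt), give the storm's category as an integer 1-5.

ΔP = 1012 − 960 = 52 mb.
V ≈ 6.47 × 52^0.622 = 6.47 × 11.68 ≈ 76 kt.
76 kt falls in the Category 1 band.

1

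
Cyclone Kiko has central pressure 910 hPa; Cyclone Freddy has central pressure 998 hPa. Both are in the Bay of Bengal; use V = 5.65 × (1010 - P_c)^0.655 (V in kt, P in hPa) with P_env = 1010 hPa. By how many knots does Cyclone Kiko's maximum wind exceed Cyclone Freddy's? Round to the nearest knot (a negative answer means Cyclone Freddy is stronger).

87 kt

Cyclone Kiko: ΔP = 100; V ≈ 5.65 × 100^0.655 ≈ 115.36 kt.
Cyclone Freddy: ΔP = 12; V ≈ 5.65 × 12^0.655 ≈ 28.77 kt.
Difference ≈ 115.36 − 28.77 = 86.59 → 87 kt.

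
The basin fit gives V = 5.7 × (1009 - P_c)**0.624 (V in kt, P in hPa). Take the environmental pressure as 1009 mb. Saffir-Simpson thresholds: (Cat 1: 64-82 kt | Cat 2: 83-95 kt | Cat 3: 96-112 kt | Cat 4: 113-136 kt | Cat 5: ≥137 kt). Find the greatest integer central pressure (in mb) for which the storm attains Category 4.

Category 4 begins at V = 113 kt.
Required ΔP = (113/5.7)^(1/0.624) = 19.825^1.603 ≈ 119.91 mb.
P_c ≤ 1009 − 119.91 = 889.09, so the highest integer P_c is 889 mb.

889 mb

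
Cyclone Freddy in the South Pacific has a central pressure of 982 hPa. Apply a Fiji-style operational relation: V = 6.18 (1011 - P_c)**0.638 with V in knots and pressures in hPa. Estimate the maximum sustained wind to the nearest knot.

ΔP = 1011 − 982 = 29 hPa.
29^0.638 ≈ 8.571.
V ≈ 6.18 × 8.571 ≈ 53.0 kt.

53 kt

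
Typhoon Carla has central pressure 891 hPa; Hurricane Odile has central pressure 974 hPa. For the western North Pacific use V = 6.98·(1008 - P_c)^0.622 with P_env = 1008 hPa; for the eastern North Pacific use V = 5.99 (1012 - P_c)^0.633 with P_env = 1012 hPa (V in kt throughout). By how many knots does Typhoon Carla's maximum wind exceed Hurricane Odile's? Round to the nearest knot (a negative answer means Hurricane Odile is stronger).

75 kt

Typhoon Carla: ΔP = 117; V ≈ 6.98 × 117^0.622 ≈ 134.98 kt.
Hurricane Odile: ΔP = 38; V ≈ 5.99 × 38^0.633 ≈ 59.90 kt.
Difference ≈ 134.98 − 59.90 = 75.08 → 75 kt.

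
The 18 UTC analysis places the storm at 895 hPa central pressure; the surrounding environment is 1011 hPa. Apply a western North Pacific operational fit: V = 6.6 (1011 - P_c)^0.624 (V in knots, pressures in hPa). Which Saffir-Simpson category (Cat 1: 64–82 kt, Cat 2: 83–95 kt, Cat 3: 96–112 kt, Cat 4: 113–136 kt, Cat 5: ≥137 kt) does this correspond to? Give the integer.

4

ΔP = 1011 − 895 = 116 hPa.
V ≈ 6.6 × 116^0.624 = 6.6 × 19.42 ≈ 128 kt.
128 kt falls in the Category 4 band.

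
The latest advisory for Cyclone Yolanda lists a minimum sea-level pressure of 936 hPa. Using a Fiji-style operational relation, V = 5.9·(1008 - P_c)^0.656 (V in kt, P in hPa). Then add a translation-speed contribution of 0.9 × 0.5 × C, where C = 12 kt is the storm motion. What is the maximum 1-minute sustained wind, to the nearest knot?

103 kt

ΔP = 1008 − 936 = 72 hPa.
72^0.656 ≈ 16.535.
V ≈ 5.9 × 16.535 ≈ 97.6 kt.
Translation term: 0.9 × 0.5 × 12 = 5.4 kt.
Corrected V ≈ 103 kt → 103 kt.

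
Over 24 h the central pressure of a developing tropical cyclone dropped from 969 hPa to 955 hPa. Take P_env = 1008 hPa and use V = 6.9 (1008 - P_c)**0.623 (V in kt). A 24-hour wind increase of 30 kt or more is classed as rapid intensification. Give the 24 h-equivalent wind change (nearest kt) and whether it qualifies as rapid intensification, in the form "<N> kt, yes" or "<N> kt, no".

V₁: ΔP = 39, V ≈ 6.9 × 39^0.623 ≈ 67.62 kt.
V₂: ΔP = 53, V ≈ 6.9 × 53^0.623 ≈ 81.86 kt.
ΔV over 24 h = 14.24 kt → 24 h equivalent = 14.24 × 24/24 ≈ 14.24 kt.
14 kt < 30 kt ⇒ not rapid intensification.

14 kt, no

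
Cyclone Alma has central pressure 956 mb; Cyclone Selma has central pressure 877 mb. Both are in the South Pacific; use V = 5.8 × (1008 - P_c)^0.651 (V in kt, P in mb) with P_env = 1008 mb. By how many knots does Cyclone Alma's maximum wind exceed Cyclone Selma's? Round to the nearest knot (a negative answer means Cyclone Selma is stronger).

-63 kt

Cyclone Alma: ΔP = 52; V ≈ 5.8 × 52^0.651 ≈ 75.95 kt.
Cyclone Selma: ΔP = 131; V ≈ 5.8 × 131^0.651 ≈ 138.60 kt.
Difference ≈ 75.95 − 138.60 = -62.65 → -63 kt.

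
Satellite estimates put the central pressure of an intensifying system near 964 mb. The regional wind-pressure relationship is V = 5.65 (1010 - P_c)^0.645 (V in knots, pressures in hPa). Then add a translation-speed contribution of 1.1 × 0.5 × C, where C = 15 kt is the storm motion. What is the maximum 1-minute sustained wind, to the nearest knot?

75 kt

ΔP = 1010 − 964 = 46 mb.
46^0.645 ≈ 11.816.
V ≈ 5.65 × 11.816 ≈ 66.8 kt.
Translation term: 1.1 × 0.5 × 15 = 8.25 kt.
Corrected V ≈ 75.05 kt → 75 kt.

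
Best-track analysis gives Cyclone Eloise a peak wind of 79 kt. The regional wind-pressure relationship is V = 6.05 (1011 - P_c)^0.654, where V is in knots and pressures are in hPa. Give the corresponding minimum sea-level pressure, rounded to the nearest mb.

ΔP = (V / 6.05)^(1/0.654) = (79/6.05)^1.529.
79/6.05 = 13.058; 13.058^1.529 ≈ 50.84 mb.
P_c = 1011 − 50.84 = 960.16 ≈ 960 mb.

960 mb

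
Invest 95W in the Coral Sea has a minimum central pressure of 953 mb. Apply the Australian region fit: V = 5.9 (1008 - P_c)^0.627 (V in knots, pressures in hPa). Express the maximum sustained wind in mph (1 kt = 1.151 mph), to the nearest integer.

ΔP = 1008 − 953 = 55 mb.
V ≈ 5.9 × 55^0.627 = 5.9 × 12.337 ≈ 72.788 kt.
72.788 × 1.151 ≈ 83.78 mph → 84 mph.

84 mph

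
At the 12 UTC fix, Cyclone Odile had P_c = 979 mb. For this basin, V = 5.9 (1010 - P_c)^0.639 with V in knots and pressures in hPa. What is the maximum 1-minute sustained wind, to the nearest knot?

53 kt

ΔP = 1010 − 979 = 31 mb.
31^0.639 ≈ 8.974.
V ≈ 5.9 × 8.974 ≈ 52.9 kt.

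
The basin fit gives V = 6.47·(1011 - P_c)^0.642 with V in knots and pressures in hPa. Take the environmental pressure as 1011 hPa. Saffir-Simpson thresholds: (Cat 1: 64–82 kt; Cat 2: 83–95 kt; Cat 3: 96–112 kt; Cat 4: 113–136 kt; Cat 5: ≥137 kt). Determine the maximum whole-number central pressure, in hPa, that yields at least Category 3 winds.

Category 3 begins at V = 96 kt.
Required ΔP = (96/6.47)^(1/0.642) = 14.838^1.558 ≈ 66.77 hPa.
P_c ≤ 1011 − 66.77 = 944.23, so the highest integer P_c is 944 hPa.

944 hPa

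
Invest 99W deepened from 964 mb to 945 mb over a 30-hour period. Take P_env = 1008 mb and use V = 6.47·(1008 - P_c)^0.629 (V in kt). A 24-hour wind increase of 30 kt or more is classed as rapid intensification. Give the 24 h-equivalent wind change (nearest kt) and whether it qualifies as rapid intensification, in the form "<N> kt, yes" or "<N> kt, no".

14 kt, no

V₁: ΔP = 44, V ≈ 6.47 × 44^0.629 ≈ 69.93 kt.
V₂: ΔP = 63, V ≈ 6.47 × 63^0.629 ≈ 87.64 kt.
ΔV over 30 h = 17.71 kt → 24 h equivalent = 17.71 × 24/30 ≈ 14.17 kt.
14 kt < 30 kt ⇒ not rapid intensification.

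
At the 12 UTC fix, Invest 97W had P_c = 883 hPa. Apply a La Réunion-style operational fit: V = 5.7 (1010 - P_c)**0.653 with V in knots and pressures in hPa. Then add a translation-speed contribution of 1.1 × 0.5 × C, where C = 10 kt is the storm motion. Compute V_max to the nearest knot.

ΔP = 1010 − 883 = 127 hPa.
127^0.653 ≈ 23.647.
V ≈ 5.7 × 23.647 ≈ 134.8 kt.
Translation term: 1.1 × 0.5 × 10 = 5.5 kt.
Corrected V ≈ 140.3 kt → 140 kt.

140 kt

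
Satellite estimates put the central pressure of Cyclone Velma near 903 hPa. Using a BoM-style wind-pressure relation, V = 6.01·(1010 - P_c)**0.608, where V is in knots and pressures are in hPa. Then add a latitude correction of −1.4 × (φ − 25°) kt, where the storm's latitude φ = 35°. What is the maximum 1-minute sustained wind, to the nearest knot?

ΔP = 1010 − 903 = 107 hPa.
107^0.608 ≈ 17.134.
V ≈ 6.01 × 17.134 ≈ 103.0 kt.
Latitude correction: −1.4 × (35 − 25) = -14 kt.
Corrected V ≈ 89 kt → 89 kt.

89 kt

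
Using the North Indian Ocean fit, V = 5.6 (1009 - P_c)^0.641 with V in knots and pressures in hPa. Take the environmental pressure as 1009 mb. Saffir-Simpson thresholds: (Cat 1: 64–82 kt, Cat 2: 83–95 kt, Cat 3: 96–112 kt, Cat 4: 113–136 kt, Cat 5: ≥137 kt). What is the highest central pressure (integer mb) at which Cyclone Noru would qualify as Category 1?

Category 1 begins at V = 64 kt.
Required ΔP = (64/5.6)^(1/0.641) = 11.429^1.560 ≈ 44.72 mb.
P_c ≤ 1009 − 44.72 = 964.28, so the highest integer P_c is 964 mb.

964 mb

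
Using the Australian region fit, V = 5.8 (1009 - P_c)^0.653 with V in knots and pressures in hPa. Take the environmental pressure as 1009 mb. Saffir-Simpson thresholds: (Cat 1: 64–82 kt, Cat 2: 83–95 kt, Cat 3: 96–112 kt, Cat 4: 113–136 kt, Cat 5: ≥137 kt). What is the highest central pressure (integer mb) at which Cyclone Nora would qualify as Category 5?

882 mb

Category 5 begins at V = 137 kt.
Required ΔP = (137/5.8)^(1/0.653) = 23.621^1.531 ≈ 126.78 mb.
P_c ≤ 1009 − 126.78 = 882.22, so the highest integer P_c is 882 mb.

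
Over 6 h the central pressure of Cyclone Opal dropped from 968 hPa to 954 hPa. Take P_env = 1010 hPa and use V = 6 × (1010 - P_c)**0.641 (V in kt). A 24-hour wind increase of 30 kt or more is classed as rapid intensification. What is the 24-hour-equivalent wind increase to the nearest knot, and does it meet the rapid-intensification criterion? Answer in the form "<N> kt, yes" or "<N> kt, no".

V₁: ΔP = 42, V ≈ 6 × 42^0.641 ≈ 65.86 kt.
V₂: ΔP = 56, V ≈ 6 × 56^0.641 ≈ 79.20 kt.
ΔV over 6 h = 13.34 kt → 24 h equivalent = 13.34 × 24/6 ≈ 53.36 kt.
53 kt ≥ 30 kt ⇒ rapid intensification.

53 kt, yes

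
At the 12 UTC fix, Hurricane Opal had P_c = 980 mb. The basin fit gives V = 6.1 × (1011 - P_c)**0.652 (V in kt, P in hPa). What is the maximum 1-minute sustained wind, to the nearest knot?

ΔP = 1011 − 980 = 31 mb.
31^0.652 ≈ 9.384.
V ≈ 6.1 × 9.384 ≈ 57.2 kt.

57 kt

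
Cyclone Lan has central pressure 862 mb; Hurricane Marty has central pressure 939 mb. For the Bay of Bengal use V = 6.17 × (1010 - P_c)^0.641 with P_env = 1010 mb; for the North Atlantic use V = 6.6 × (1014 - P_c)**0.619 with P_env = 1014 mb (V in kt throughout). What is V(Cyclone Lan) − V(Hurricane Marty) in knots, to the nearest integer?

56 kt

Cyclone Lan: ΔP = 148; V ≈ 6.17 × 148^0.641 ≈ 151.85 kt.
Hurricane Marty: ΔP = 75; V ≈ 6.6 × 75^0.619 ≈ 95.54 kt.
Difference ≈ 151.85 − 95.54 = 56.31 → 56 kt.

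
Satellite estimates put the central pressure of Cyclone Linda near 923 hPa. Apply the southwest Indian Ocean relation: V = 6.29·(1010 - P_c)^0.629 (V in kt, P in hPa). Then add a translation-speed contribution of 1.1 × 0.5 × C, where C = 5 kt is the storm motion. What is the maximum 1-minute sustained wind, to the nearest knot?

107 kt

ΔP = 1010 − 923 = 87 hPa.
87^0.629 ≈ 16.594.
V ≈ 6.29 × 16.594 ≈ 104.4 kt.
Translation term: 1.1 × 0.5 × 5 = 2.75 kt.
Corrected V ≈ 107.15 kt → 107 kt.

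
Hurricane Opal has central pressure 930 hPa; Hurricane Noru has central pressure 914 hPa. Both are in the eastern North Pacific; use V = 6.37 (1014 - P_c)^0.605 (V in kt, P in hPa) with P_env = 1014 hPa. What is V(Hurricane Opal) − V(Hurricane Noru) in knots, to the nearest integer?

-10 kt

Hurricane Opal: ΔP = 84; V ≈ 6.37 × 84^0.605 ≈ 92.97 kt.
Hurricane Noru: ΔP = 100; V ≈ 6.37 × 100^0.605 ≈ 103.31 kt.
Difference ≈ 92.97 − 103.31 = -10.34 → -10 kt.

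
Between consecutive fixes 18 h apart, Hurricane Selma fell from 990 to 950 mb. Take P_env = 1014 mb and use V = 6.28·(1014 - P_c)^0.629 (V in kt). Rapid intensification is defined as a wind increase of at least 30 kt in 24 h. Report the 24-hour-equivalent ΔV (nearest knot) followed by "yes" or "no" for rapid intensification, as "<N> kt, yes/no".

V₁: ΔP = 24, V ≈ 6.28 × 24^0.629 ≈ 46.36 kt.
V₂: ΔP = 64, V ≈ 6.28 × 64^0.629 ≈ 85.91 kt.
ΔV over 18 h = 39.55 kt → 24 h equivalent = 39.55 × 24/18 ≈ 52.73 kt.
53 kt ≥ 30 kt ⇒ rapid intensification.

53 kt, yes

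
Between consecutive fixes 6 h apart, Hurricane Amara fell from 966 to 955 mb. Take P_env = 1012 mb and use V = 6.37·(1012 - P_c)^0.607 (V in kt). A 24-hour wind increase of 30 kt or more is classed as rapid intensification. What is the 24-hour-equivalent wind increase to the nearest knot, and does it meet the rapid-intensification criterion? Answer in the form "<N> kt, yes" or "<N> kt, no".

V₁: ΔP = 46, V ≈ 6.37 × 46^0.607 ≈ 65.08 kt.
V₂: ΔP = 57, V ≈ 6.37 × 57^0.607 ≈ 74.12 kt.
ΔV over 6 h = 9.04 kt → 24 h equivalent = 9.04 × 24/6 ≈ 36.16 kt.
36 kt ≥ 30 kt ⇒ rapid intensification.

36 kt, yes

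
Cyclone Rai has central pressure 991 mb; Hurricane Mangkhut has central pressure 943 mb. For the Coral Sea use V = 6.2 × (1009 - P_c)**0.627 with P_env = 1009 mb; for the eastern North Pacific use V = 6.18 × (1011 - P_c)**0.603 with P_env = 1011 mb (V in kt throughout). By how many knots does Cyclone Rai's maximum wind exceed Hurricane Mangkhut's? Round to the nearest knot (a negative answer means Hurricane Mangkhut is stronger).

Cyclone Rai: ΔP = 18; V ≈ 6.2 × 18^0.627 ≈ 37.97 kt.
Hurricane Mangkhut: ΔP = 68; V ≈ 6.18 × 68^0.603 ≈ 78.70 kt.
Difference ≈ 37.97 − 78.70 = -40.73 → -41 kt.

-41 kt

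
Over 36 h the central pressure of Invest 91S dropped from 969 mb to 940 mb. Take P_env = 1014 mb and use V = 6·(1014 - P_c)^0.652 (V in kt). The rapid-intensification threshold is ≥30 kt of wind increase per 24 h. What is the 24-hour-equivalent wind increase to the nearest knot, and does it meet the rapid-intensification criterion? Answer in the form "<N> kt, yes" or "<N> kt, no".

V₁: ΔP = 45, V ≈ 6 × 45^0.652 ≈ 71.79 kt.
V₂: ΔP = 74, V ≈ 6 × 74^0.652 ≈ 99.29 kt.
ΔV over 36 h = 27.50 kt → 24 h equivalent = 27.50 × 24/36 ≈ 18.33 kt.
18 kt < 30 kt ⇒ not rapid intensification.

18 kt, no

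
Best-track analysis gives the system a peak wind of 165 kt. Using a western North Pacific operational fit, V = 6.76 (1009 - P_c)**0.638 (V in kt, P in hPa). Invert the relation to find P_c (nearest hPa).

859 hPa

ΔP = (V / 6.76)^(1/0.638) = (165/6.76)^1.567.
165/6.76 = 24.408; 24.408^1.567 ≈ 149.56 hPa.
P_c = 1009 − 149.56 = 859.44 ≈ 859 hPa.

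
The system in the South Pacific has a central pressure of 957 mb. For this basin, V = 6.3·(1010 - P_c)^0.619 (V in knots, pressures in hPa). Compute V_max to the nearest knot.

74 kt

ΔP = 1010 − 957 = 53 mb.
53^0.619 ≈ 11.677.
V ≈ 6.3 × 11.677 ≈ 73.6 kt.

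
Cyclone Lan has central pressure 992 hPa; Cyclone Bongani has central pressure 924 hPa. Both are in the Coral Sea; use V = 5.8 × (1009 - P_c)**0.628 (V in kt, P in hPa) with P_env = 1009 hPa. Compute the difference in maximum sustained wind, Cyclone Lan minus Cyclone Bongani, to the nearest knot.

Cyclone Lan: ΔP = 17; V ≈ 5.8 × 17^0.628 ≈ 34.37 kt.
Cyclone Bongani: ΔP = 85; V ≈ 5.8 × 85^0.628 ≈ 94.43 kt.
Difference ≈ 34.37 − 94.43 = -60.06 → -60 kt.

-60 kt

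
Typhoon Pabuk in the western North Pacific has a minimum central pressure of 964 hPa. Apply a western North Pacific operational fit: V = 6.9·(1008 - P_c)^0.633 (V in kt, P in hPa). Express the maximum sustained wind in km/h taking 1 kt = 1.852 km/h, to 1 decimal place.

ΔP = 1008 − 964 = 44 hPa.
V ≈ 6.9 × 44^0.633 = 6.9 × 10.972 ≈ 75.710 kt.
75.710 × 1.852 ≈ 140.22 km/h → 140.2 km/h.

140.2 km/h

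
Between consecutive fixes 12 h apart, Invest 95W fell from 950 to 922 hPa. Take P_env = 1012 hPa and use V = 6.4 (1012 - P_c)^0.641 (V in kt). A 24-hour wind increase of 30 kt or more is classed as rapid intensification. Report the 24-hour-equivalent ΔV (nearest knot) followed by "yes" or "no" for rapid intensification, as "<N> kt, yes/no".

V₁: ΔP = 62, V ≈ 6.4 × 62^0.641 ≈ 90.18 kt.
V₂: ΔP = 90, V ≈ 6.4 × 90^0.641 ≈ 114.51 kt.
ΔV over 12 h = 24.33 kt → 24 h equivalent = 24.33 × 24/12 ≈ 48.66 kt.
49 kt ≥ 30 kt ⇒ rapid intensification.

49 kt, yes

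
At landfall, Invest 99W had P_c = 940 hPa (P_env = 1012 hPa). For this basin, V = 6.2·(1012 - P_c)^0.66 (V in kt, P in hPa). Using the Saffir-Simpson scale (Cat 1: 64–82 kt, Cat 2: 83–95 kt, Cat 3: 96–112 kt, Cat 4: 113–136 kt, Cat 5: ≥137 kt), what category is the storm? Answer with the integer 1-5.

3

ΔP = 1012 − 940 = 72 hPa.
V ≈ 6.2 × 72^0.66 = 6.2 × 16.82 ≈ 104 kt.
104 kt falls in the Category 3 band.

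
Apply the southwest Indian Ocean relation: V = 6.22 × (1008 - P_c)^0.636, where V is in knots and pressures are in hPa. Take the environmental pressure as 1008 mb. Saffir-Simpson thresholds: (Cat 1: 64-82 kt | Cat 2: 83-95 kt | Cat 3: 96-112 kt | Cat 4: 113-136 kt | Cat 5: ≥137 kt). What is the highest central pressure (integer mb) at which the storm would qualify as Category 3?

934 mb

Category 3 begins at V = 96 kt.
Required ΔP = (96/6.22)^(1/0.636) = 15.434^1.572 ≈ 73.91 mb.
P_c ≤ 1008 − 73.91 = 934.09, so the highest integer P_c is 934 mb.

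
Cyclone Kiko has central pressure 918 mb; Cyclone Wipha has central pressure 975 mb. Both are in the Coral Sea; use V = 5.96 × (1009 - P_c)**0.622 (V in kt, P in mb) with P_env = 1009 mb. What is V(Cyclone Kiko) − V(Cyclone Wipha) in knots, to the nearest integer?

Cyclone Kiko: ΔP = 91; V ≈ 5.96 × 91^0.622 ≈ 98.58 kt.
Cyclone Wipha: ΔP = 34; V ≈ 5.96 × 34^0.622 ≈ 53.44 kt.
Difference ≈ 98.58 − 53.44 = 45.14 → 45 kt.

45 kt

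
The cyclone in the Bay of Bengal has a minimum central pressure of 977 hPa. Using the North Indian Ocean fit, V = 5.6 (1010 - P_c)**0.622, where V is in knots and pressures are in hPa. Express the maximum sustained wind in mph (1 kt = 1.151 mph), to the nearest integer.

ΔP = 1010 − 977 = 33 hPa.
V ≈ 5.6 × 33^0.622 = 5.6 × 8.801 ≈ 49.284 kt.
49.284 × 1.151 ≈ 56.73 mph → 57 mph.

57 mph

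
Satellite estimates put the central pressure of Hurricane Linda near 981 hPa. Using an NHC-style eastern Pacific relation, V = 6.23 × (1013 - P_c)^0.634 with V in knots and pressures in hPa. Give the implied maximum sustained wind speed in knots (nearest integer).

56 kt

ΔP = 1013 − 981 = 32 hPa.
32^0.634 ≈ 9.000.
V ≈ 6.23 × 9.000 ≈ 56.1 kt.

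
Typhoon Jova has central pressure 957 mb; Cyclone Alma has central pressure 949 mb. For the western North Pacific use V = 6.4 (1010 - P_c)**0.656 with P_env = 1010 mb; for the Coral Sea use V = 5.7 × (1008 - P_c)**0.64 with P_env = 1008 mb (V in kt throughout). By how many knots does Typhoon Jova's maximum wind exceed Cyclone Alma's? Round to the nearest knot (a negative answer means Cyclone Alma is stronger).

Typhoon Jova: ΔP = 53; V ≈ 6.4 × 53^0.656 ≈ 86.56 kt.
Cyclone Alma: ΔP = 59; V ≈ 5.7 × 59^0.64 ≈ 77.49 kt.
Difference ≈ 86.56 − 77.49 = 9.07 → 9 kt.

9 kt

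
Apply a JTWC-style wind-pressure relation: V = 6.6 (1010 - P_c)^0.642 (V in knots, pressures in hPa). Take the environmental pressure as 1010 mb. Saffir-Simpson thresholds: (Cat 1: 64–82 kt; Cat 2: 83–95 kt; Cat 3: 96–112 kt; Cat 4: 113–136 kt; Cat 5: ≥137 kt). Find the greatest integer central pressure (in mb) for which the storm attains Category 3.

Category 3 begins at V = 96 kt.
Required ΔP = (96/6.6)^(1/0.642) = 14.545^1.558 ≈ 64.73 mb.
P_c ≤ 1010 − 64.73 = 945.27, so the highest integer P_c is 945 mb.

945 mb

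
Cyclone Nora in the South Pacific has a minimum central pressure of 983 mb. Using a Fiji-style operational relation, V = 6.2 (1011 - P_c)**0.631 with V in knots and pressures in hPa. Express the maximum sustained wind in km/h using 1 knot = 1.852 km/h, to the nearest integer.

ΔP = 1011 − 983 = 28 mb.
V ≈ 6.2 × 28^0.631 = 6.2 × 8.188 ≈ 50.763 kt.
50.763 × 1.852 ≈ 94.01 km/h → 94 km/h.

94 km/h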